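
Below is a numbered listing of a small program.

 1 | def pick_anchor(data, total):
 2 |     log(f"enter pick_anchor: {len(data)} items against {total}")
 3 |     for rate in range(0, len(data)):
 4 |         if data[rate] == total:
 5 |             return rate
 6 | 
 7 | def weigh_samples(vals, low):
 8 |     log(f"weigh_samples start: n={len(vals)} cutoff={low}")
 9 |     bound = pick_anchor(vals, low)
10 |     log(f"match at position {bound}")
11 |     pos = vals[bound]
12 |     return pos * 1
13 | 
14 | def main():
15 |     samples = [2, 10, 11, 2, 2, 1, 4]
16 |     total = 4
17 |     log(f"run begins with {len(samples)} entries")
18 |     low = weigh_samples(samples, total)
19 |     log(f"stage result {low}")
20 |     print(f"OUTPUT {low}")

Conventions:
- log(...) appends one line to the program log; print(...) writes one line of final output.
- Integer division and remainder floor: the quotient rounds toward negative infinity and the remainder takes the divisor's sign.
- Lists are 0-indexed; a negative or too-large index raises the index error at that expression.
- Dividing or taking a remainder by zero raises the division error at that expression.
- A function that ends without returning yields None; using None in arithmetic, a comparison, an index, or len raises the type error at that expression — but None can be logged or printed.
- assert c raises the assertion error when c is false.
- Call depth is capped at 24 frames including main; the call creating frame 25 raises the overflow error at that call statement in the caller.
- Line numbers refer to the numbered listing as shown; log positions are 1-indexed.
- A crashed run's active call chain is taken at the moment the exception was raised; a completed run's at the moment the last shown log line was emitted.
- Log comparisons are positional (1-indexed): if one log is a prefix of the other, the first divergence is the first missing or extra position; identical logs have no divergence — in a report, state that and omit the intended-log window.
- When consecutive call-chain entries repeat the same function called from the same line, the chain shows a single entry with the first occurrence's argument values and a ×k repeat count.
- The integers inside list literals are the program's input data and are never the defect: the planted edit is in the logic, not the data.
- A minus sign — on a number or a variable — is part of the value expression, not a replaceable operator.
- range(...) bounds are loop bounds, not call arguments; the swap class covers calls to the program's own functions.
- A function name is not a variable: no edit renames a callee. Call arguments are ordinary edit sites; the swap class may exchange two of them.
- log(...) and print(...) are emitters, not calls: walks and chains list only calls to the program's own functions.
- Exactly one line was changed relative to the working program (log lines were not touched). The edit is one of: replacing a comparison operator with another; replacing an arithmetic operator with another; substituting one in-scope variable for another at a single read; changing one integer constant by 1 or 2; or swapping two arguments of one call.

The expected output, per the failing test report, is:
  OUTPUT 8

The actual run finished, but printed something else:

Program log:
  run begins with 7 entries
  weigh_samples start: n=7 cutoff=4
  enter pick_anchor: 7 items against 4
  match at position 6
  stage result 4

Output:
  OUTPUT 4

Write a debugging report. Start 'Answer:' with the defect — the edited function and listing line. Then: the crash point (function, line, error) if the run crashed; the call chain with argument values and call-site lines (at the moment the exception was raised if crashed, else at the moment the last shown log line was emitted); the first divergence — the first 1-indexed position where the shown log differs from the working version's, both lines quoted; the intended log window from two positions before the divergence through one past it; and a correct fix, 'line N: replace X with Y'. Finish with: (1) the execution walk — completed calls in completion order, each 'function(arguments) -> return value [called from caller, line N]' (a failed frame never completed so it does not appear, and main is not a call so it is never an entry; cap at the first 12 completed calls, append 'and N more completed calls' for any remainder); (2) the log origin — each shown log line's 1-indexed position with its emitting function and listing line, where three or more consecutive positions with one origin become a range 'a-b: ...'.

Answer: the defect is in weigh_samples at line 12.
Key observation: Everything matches until log position 5, which reads 'stage result 4' in place of 'stage result 8'.
Call chain: main.
First divergence: position 5 — shown 'stage result 4', intended 'stage result 8'.
Intended log window:
  3: enter pick_anchor: 7 items against 4
  4: match at position 6
  5: stage result 8
Execution walk:
  pick_anchor([2, 10, 11, 2, 2, 1, 4], 4) -> 6  [called from weigh_samples, line 9]
  weigh_samples([2, 10, 11, 2, 2, 1, 4], 4) -> 4  [called from main, line 18]
Log line origins:
  1: logged in main at line 17
  2: logged in weigh_samples at line 8
  3: logged in pick_anchor at line 2
  4: logged in weigh_samples at line 10
  5: logged in main at line 19
A correct fix: line 12: replace `1` with `2`.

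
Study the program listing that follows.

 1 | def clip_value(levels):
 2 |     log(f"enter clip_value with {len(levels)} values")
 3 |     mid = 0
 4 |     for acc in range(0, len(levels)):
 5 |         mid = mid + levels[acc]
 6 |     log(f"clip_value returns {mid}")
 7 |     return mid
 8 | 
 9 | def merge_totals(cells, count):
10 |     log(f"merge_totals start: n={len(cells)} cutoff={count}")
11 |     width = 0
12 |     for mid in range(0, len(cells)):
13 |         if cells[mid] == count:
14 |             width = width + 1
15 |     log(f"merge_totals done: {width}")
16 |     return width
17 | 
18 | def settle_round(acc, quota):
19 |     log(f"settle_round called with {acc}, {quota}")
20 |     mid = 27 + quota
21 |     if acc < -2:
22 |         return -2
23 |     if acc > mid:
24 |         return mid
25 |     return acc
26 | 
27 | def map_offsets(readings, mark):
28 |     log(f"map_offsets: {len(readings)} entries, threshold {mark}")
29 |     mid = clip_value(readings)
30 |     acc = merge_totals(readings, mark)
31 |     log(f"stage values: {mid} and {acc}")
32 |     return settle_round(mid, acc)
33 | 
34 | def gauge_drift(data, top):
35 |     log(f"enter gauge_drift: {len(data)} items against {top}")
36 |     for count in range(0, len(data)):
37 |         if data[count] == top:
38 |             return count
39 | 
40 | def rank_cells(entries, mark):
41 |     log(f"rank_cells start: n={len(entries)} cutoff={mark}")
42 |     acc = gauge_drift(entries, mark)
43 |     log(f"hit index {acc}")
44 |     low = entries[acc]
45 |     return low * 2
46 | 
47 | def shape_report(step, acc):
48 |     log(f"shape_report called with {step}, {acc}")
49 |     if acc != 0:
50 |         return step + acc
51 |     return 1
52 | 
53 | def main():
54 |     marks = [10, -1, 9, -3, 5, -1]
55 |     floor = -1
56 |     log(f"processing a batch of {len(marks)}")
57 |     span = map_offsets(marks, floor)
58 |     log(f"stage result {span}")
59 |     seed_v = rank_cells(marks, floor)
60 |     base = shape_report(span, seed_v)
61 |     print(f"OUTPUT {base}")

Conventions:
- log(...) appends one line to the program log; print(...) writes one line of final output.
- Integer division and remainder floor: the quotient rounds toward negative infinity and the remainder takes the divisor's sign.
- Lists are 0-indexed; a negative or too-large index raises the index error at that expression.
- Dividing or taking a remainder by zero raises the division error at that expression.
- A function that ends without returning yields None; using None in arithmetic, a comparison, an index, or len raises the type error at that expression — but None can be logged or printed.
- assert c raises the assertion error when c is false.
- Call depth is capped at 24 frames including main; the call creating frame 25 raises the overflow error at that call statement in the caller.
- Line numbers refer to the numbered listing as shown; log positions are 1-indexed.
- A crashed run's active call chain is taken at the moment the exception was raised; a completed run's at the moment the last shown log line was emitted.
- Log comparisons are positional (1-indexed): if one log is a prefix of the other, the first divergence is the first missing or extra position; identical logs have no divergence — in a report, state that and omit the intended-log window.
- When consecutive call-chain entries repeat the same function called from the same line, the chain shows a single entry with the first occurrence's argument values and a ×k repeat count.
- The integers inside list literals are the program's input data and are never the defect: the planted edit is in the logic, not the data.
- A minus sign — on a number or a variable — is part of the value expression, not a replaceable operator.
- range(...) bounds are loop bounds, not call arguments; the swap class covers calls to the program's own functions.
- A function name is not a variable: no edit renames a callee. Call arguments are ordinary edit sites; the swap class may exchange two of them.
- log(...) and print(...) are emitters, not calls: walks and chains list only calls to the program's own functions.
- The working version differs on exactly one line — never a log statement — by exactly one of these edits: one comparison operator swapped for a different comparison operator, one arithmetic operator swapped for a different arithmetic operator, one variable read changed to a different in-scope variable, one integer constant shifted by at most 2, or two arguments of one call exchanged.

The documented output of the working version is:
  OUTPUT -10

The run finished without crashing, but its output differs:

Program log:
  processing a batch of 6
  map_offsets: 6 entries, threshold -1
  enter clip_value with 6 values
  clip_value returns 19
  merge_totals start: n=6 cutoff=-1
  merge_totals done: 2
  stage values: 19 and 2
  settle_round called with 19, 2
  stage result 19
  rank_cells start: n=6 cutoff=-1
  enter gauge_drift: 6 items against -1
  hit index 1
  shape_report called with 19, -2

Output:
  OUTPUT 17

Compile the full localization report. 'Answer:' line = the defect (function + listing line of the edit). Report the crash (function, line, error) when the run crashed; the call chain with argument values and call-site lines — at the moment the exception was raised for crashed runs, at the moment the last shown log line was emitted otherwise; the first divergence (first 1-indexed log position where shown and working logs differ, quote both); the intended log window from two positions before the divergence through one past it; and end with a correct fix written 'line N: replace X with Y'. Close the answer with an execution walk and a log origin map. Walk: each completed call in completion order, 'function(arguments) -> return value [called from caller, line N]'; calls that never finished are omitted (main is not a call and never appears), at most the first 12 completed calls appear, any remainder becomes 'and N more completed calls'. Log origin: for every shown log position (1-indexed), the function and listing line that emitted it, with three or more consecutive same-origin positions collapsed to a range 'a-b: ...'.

Answer: the defect is in shape_report at line 50.
Key observation: The logs agree in full; only the final output differs.
Call chain: main -> shape_report(19, -2) (called at line 60).
First divergence: there is none — every log position agrees.
Execution walk:
  clip_value([10, -1, 9, -3, 5, -1]) -> 19  [called from map_offsets, line 29]
  merge_totals([10, -1, 9, -3, 5, -1], -1) -> 2  [called from map_offsets, line 30]
  settle_round(19, 2) -> 19  [called from map_offsets, line 32]
  map_offsets([10, -1, 9, -3, 5, -1], -1) -> 19  [called from main, line 57]
  gauge_drift([10, -1, 9, -3, 5, -1], -1) -> 1  [called from rank_cells, line 42]
  rank_cells([10, -1, 9, -3, 5, -1], -1) -> -2  [called from main, line 59]
  shape_report(19, -2) -> 17  [called from main, line 60]
Log origins:
  1 — main, line 56
  2 — map_offsets, line 28
  3 — clip_value, line 2
  4 — clip_value, line 6
  5 — merge_totals, line 10
  6 — merge_totals, line 15
  7 — map_offsets, line 31
  8 — settle_round, line 19
  9 — main, line 58
  10 — rank_cells, line 41
  11 — gauge_drift, line 35
  12 — rank_cells, line 43
  13 — shape_report, line 48
A correct fix: line 50: replace `+` with `//`.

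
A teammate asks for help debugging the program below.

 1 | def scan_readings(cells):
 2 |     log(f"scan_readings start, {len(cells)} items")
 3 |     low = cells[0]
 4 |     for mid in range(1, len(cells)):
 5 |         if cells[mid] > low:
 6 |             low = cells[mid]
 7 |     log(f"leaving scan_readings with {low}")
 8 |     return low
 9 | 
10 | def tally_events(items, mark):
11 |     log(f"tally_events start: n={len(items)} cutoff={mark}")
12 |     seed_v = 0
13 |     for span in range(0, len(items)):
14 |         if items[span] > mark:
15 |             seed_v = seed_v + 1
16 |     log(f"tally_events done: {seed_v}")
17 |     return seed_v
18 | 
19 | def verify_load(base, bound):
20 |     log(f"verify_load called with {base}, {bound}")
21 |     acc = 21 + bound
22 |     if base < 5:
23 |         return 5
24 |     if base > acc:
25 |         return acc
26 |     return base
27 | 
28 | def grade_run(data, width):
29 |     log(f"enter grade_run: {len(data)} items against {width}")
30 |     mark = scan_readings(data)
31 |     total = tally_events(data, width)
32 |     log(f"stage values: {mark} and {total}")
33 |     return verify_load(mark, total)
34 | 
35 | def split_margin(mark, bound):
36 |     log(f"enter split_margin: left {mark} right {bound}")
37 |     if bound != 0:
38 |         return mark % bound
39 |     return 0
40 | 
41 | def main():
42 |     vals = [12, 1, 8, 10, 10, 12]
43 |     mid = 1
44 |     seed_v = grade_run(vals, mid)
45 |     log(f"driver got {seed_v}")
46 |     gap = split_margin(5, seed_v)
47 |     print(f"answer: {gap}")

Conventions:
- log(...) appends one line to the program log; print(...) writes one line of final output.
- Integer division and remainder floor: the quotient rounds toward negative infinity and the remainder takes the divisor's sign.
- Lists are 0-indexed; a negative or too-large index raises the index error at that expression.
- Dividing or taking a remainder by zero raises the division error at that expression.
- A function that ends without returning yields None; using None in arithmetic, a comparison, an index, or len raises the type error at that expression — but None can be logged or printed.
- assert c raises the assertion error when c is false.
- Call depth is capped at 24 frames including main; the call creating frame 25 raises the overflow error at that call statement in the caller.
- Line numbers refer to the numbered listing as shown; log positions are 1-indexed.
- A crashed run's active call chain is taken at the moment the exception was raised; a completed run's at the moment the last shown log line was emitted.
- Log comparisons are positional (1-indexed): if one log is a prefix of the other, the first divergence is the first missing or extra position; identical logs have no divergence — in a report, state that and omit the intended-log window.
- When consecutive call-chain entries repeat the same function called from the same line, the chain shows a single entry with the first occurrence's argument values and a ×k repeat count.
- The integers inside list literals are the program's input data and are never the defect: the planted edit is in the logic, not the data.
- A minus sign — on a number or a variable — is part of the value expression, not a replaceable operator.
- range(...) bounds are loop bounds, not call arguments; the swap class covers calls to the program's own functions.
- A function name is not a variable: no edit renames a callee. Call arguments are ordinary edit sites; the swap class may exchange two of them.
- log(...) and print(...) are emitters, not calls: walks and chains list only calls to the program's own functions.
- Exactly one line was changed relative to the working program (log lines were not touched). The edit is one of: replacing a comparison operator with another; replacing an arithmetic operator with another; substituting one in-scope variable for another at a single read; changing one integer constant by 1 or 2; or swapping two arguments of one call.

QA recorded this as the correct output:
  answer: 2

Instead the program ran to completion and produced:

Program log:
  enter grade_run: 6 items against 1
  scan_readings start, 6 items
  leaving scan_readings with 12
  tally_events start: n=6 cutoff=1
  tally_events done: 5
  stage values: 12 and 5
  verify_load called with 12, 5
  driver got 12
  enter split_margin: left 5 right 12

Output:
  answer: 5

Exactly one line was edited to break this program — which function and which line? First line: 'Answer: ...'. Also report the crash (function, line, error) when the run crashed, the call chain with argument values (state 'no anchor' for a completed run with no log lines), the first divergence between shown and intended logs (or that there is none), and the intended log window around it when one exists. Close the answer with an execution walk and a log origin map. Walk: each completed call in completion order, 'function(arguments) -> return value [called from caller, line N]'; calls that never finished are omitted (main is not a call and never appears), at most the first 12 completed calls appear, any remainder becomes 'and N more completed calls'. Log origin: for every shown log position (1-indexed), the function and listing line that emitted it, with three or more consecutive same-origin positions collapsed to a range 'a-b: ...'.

Answer: the defect is in main at line 46.
Key observation: At log position 9 the runs split — shown 'enter split_margin: left 5 right 12', but the working version logs 'enter split_margin: left 12 right 5'.
Call chain: main -> split_margin(5, 12) (called at line 46).
First divergence: at position 9 the run shows 'enter split_margin: left 5 right 12' where the working version logs 'enter split_margin: left 12 right 5'.
Intended log window:
  7: verify_load called with 12, 5
  8: driver got 12
  9: enter split_margin: left 12 right 5
Execution walk:
  scan_readings([12, 1, 8, 10, 10, 12]) -> 12  [called from grade_run, line 30]
  tally_events([12, 1, 8, 10, 10, 12], 1) -> 5  [called from grade_run, line 31]
  verify_load(12, 5) -> 12  [called from grade_run, line 33]
  grade_run([12, 1, 8, 10, 10, 12], 1) -> 12  [called from main, line 44]
  split_margin(5, 12) -> 5  [called from main, line 46]
Origin of each log line:
  1: logged in grade_run at line 29
  2: logged in scan_readings at line 2
  3: logged in scan_readings at line 7
  4: logged in tally_events at line 11
  5: logged in tally_events at line 16
  6: logged in grade_run at line 32
  7: logged in verify_load at line 20
  8: logged in main at line 45
  9: logged in split_margin at line 36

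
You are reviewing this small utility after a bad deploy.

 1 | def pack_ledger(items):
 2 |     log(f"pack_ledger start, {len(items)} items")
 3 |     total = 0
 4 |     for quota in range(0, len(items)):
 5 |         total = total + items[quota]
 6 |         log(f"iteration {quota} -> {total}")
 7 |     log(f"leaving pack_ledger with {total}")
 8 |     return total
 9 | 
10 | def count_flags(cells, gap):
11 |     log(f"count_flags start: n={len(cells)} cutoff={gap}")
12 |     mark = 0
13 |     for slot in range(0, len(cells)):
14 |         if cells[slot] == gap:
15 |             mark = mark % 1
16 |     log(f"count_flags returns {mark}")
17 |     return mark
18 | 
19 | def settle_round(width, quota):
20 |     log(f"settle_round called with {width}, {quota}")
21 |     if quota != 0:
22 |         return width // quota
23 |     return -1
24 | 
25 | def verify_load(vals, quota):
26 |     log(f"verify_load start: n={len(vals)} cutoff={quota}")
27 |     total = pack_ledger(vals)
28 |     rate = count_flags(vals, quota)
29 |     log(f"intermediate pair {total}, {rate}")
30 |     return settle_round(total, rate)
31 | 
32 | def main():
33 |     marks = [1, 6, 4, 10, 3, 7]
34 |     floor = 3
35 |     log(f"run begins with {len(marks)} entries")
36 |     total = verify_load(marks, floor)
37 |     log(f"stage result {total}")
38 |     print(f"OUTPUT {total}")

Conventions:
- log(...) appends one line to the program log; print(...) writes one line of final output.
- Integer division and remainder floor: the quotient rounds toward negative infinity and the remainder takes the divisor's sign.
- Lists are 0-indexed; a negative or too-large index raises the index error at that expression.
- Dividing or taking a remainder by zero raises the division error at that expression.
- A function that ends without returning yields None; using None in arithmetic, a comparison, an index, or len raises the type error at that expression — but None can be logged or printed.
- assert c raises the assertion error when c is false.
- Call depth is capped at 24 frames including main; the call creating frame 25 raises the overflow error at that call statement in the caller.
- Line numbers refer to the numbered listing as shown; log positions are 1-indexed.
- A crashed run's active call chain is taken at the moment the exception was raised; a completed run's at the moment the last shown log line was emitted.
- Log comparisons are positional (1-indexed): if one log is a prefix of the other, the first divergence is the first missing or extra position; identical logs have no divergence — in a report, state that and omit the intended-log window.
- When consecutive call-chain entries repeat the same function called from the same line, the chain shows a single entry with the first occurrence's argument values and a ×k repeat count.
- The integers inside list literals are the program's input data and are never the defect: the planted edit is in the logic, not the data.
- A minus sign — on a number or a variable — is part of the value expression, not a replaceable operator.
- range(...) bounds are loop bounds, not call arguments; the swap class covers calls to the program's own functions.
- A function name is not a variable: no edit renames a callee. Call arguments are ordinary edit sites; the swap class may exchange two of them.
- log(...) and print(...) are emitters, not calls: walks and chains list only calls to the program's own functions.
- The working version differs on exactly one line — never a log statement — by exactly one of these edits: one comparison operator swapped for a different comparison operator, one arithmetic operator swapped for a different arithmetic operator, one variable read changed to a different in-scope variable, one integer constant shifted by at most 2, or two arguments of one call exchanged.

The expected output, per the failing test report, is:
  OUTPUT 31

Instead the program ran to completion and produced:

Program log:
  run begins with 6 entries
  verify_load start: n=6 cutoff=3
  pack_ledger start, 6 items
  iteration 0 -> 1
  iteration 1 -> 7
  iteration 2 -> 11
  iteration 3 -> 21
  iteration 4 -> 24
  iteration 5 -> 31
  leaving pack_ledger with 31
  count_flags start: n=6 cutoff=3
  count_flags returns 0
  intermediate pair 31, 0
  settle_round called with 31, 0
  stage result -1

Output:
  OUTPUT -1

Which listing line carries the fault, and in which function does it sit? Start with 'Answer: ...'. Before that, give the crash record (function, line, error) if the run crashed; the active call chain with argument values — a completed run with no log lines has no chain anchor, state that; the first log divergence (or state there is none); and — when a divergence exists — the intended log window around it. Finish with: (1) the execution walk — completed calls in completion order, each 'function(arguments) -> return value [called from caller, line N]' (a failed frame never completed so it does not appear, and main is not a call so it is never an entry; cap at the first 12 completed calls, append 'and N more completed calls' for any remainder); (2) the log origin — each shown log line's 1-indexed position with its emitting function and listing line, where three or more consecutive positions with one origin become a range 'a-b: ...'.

Answer: the defect is in count_flags at line 15.
Core observation: Position 12 is the first bad log line: 'count_flags returns 0' should read 'count_flags returns 1'.
Call chain: main.
First divergence: position 12 — shown 'count_flags returns 0', intended 'count_flags returns 1'.
Intended log window:
  10: leaving pack_ledger with 31
  11: count_flags start: n=6 cutoff=3
  12: count_flags returns 1
  13: intermediate pair 31, 1
Execution walk:
  pack_ledger([1, 6, 4, 10, 3, 7]) -> 31  [called from verify_load, line 27]
  count_flags([1, 6, 4, 10, 3, 7], 3) -> 0  [called from verify_load, line 28]
  settle_round(31, 0) -> -1  [called from verify_load, line 30]
  verify_load([1, 6, 4, 10, 3, 7], 3) -> -1  [called from main, line 36]
Origin of each log line:
  1: emitted by main (line 35)
  2: emitted by verify_load (line 26)
  3: emitted by pack_ledger (line 2)
  4-9: emitted by pack_ledger (line 6)
  10: emitted by pack_ledger (line 7)
  11: emitted by count_flags (line 11)
  12: emitted by count_flags (line 16)
  13: emitted by verify_load (line 29)
  14: emitted by settle_round (line 20)
  15: emitted by main (line 37)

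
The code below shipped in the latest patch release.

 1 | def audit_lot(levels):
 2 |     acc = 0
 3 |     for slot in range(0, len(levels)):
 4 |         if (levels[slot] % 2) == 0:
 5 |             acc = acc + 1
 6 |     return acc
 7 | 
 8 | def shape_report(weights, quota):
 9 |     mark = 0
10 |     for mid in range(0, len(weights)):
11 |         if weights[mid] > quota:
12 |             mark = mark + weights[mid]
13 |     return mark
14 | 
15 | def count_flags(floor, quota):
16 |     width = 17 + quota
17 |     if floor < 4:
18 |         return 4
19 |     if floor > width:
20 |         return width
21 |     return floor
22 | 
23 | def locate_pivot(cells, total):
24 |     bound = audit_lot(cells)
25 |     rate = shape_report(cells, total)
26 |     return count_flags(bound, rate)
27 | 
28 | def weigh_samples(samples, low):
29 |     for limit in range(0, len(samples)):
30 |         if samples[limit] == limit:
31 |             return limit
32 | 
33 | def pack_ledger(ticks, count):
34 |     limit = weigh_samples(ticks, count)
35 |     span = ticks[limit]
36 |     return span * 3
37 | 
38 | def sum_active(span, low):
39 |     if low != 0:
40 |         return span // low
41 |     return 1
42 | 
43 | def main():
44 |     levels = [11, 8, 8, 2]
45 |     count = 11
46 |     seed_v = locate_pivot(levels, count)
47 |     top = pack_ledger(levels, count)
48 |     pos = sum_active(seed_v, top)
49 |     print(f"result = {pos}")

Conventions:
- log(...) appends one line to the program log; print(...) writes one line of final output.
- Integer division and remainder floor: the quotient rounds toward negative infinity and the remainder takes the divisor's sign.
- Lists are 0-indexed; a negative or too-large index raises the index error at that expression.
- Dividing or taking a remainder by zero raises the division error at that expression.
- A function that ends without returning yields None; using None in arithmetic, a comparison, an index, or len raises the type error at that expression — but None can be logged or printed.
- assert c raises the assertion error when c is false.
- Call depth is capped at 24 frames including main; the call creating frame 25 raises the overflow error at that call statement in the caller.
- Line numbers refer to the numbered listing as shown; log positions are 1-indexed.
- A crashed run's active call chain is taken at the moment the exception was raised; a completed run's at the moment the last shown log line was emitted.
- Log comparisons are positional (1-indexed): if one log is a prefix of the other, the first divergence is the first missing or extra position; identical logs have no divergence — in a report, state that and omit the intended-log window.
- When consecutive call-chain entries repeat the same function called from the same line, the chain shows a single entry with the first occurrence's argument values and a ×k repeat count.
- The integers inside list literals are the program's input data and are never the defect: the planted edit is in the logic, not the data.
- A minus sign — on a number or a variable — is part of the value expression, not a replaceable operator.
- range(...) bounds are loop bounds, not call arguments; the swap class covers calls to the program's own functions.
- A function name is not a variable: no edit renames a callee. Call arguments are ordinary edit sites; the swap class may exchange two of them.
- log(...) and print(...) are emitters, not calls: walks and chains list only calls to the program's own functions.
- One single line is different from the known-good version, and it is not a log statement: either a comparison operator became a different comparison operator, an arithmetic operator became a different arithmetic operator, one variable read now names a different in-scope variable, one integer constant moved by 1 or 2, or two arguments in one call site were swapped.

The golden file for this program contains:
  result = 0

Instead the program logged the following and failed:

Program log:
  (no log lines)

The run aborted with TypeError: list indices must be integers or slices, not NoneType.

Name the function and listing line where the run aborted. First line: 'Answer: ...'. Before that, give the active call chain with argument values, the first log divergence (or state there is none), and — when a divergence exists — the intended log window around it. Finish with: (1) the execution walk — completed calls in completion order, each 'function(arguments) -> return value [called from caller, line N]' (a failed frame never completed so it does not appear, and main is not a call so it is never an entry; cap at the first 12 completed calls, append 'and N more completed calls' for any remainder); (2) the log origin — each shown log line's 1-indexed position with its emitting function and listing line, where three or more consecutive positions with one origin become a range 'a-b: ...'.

Answer: the error was raised in pack_ledger, line 35.
The tell: No log line differs; the crash is the first visible symptom.
Call chain: main -> pack_ledger([11, 8, 8, 2], 11) (called at line 47).
First divergence: there is none — every log position agrees.
Execution walk:
  audit_lot([11, 8, 8, 2]) -> 3  [called from locate_pivot, line 24]
  shape_report([11, 8, 8, 2], 11) -> 0  [called from locate_pivot, line 25]
  count_flags(3, 0) -> 4  [called from locate_pivot, line 26]
  locate_pivot([11, 8, 8, 2], 11) -> 4  [called from main, line 46]
  weigh_samples([11, 8, 8, 2], 11) -> None  [called from pack_ledger, line 34]
Log origins:
  (no log lines)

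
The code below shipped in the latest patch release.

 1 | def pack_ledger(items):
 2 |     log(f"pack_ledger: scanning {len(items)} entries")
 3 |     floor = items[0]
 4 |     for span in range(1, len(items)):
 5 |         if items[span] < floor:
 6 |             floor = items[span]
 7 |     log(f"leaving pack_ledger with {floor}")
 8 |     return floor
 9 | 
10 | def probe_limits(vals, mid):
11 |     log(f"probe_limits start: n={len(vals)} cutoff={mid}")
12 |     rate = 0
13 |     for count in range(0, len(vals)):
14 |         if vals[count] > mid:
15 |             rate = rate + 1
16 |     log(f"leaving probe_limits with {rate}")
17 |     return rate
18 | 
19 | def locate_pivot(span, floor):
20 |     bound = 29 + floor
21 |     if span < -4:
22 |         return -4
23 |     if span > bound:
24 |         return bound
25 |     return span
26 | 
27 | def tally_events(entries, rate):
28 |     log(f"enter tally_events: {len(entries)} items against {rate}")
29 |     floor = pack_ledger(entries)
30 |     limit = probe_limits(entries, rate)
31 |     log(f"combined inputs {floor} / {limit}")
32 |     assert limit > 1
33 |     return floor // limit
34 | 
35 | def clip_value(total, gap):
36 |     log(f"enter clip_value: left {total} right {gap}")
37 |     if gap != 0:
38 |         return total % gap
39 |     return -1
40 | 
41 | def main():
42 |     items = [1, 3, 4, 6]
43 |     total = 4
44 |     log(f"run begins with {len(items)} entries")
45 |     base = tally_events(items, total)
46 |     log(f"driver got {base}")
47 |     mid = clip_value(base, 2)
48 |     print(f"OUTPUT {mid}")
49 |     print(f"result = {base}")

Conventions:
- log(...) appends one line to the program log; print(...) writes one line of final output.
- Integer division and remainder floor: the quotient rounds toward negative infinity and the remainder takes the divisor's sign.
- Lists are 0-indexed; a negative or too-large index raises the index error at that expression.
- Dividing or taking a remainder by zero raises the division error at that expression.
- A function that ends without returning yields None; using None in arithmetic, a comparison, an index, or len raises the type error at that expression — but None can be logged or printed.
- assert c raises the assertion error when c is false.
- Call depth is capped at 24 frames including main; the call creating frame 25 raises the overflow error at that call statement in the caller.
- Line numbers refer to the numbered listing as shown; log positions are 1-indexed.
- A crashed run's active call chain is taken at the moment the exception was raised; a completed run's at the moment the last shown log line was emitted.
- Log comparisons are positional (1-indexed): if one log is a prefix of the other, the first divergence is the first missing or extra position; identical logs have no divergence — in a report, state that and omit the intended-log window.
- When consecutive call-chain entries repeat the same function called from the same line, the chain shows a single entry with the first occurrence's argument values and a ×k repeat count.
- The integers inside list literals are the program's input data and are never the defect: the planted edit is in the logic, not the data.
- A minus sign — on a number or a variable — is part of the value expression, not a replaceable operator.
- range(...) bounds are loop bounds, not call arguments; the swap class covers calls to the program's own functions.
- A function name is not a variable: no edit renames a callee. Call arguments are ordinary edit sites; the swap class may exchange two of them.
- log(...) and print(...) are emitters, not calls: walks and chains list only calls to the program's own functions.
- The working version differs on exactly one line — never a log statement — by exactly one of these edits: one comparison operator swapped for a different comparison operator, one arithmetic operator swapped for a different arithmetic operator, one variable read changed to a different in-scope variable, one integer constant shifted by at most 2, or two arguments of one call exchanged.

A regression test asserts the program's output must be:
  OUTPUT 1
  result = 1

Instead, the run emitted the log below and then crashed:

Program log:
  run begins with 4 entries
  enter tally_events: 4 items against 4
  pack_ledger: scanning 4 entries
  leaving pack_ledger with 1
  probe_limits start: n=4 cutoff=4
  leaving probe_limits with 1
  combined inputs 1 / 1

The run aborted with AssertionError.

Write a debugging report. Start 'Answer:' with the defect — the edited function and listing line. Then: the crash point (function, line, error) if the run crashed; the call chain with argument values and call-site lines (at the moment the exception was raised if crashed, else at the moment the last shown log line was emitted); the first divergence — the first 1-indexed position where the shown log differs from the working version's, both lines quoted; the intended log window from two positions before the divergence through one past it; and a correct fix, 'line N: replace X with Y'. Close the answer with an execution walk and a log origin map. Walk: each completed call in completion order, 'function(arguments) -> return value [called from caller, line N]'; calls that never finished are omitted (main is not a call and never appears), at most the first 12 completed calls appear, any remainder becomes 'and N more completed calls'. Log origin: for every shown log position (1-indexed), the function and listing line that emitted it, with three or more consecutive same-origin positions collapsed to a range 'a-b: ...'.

Answer: the defect is in tally_events at line 32.
The tell: Only 7 log lines were emitted before the run died; the intended continuation was 'driver got 1'.
Crash: tally_events, line 32, AssertionError.
Call chain: main -> tally_events([1, 3, 4, 6], 4) (called at line 45).
First divergence: position 8; the shown log stops at 7 lines while the working version next logs 'driver got 1'.
Intended log window:
  6: leaving probe_limits with 1
  7: combined inputs 1 / 1
  8: driver got 1
  9: enter clip_value: left 1 right 2
Execution walk:
  pack_ledger([1, 3, 4, 6]) -> 1  [called from tally_events, line 29]
  probe_limits([1, 3, 4, 6], 4) -> 1  [called from tally_events, line 30]
Origin of each log line:
  1: logged in main at line 44
  2: logged in tally_events at line 28
  3: logged in pack_ledger at line 2
  4: logged in pack_ledger at line 7
  5: logged in probe_limits at line 11
  6: logged in probe_limits at line 16
  7: logged in tally_events at line 31
A correct fix: line 32: replace `1` with `0`.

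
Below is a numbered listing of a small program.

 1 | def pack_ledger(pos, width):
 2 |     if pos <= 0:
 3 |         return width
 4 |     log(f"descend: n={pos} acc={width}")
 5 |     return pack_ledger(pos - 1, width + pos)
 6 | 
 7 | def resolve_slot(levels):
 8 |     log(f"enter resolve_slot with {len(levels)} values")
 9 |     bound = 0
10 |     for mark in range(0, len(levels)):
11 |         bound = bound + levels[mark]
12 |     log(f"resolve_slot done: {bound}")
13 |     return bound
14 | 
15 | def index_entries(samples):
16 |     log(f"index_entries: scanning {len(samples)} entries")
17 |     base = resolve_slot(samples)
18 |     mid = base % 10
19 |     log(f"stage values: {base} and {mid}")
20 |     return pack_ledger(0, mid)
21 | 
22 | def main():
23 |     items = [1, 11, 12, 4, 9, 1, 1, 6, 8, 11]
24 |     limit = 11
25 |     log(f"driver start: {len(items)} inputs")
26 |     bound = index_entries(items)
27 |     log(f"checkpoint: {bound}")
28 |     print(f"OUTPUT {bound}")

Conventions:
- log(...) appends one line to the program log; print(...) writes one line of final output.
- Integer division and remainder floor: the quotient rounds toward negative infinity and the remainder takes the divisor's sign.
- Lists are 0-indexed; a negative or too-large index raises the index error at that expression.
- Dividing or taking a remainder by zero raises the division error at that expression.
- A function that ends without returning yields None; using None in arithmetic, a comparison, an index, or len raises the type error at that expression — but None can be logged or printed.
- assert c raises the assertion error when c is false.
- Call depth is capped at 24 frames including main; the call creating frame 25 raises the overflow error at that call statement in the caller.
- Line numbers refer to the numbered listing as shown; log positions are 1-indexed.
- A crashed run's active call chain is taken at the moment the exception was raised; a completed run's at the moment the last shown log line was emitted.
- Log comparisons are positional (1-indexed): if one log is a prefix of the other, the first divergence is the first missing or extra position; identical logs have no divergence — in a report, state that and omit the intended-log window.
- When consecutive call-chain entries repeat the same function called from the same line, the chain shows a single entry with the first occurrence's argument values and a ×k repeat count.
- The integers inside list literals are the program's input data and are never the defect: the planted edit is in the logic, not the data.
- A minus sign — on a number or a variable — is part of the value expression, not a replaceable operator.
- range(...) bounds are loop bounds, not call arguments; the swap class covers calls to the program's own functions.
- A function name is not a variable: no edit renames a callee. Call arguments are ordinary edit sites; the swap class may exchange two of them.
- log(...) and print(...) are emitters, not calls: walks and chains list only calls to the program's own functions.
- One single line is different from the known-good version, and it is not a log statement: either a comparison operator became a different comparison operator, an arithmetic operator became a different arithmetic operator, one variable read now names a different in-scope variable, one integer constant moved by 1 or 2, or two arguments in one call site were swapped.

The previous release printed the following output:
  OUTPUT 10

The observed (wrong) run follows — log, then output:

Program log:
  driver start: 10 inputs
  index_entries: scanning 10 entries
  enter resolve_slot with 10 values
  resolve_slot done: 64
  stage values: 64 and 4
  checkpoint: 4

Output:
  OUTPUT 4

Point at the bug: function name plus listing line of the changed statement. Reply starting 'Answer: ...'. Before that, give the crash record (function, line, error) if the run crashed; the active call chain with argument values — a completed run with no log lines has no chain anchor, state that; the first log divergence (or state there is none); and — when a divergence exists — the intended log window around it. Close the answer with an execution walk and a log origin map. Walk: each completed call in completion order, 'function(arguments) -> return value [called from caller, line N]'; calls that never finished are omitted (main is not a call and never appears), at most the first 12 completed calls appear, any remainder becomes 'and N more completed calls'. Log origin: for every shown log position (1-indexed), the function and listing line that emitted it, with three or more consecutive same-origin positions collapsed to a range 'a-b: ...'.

Answer: the defect is in index_entries at line 20.
Key fact: The log first diverges at position 6: the faulty run prints 'checkpoint: 4' where the working version prints 'descend: n=4 acc=0'.
Call chain: main.
First divergence: at position 6 the run shows 'checkpoint: 4' where the working version logs 'descend: n=4 acc=0'.
Intended log window:
  4: resolve_slot done: 64
  5: stage values: 64 and 4
  6: descend: n=4 acc=0
  7: descend: n=3 acc=4
Execution walk:
  resolve_slot([1, 11, 12, 4, 9, 1, 1, 6, 8, 11]) -> 64  [called from index_entries, line 17]
  pack_ledger(0, 4) -> 4  [called from index_entries, line 20]
  index_entries([1, 11, 12, 4, 9, 1, 1, 6, 8, 11]) -> 4  [called from main, line 26]
Log origin:
  1: from main, line 25
  2: from index_entries, line 16
  3: from resolve_slot, line 8
  4: from resolve_slot, line 12
  5: from index_entries, line 19
  6: from main, line 27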